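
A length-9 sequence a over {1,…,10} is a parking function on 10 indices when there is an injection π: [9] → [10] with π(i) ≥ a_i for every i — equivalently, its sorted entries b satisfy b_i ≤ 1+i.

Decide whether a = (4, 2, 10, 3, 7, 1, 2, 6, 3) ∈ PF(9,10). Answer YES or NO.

YES

Order a: b = (1, 2, 2, 3, 3, 4, 6, 7, 10).
  b_1=1 ≤ 2
  b_2=2 ≤ 3
  b_3=2 ≤ 4
  b_4=3 ≤ 5
  b_5=3 ≤ 6
  b_6=4 ≤ 7
  b_7=6 ≤ 8
  b_8=7 ≤ 9
  b_9=10 ≤ 10
All bounds hold ⇒ YES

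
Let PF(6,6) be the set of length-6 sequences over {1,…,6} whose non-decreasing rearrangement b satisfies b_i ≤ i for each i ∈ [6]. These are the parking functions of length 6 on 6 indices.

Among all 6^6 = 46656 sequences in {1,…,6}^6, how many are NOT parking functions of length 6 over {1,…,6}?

29849

|PF(6,6)| = 1·7^5 = 1×16807 = 16807 [KW]
E.g. (6,4,4,4,6,3) → sorted (3,4,4,4,6,6): b_1=3>1, not a PF.
6^6 − 16807 = 46656 − 16807 = 29849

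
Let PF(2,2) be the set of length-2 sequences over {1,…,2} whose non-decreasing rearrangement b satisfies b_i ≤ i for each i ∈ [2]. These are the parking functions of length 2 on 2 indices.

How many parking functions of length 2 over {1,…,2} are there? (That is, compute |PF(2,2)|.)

Count = (2+1−2)·(2+1)^{2−1} = 1·3 = 3 [KW]
E.g. (1,2) → sorted (1,2): b_i ≤ i ∀i, a PF.

3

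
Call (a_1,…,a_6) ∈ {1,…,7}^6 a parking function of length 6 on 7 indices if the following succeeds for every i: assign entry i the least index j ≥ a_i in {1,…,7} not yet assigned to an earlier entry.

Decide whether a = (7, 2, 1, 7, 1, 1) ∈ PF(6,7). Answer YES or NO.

NO

Rearranged: b = (1, 1, 1, 2, 7, 7).
  b_1=1 ≤ 2
  b_2=1 ≤ 3
  b_3=1 ≤ 4
  b_4=2 ≤ 5
  b_5=7 > 6
  fails at i=5 ⇒ NO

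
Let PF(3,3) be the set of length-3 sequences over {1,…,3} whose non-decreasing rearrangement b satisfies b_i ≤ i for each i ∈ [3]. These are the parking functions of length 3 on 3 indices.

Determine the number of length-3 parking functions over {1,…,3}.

16

#PF = (3−3+1)·(3+1)^(3−1) = 1·16 = 16 (Pollak)
One tuple (1,3,2) → sorted (1,2,3): b_i ≤ i ∀i, a PF.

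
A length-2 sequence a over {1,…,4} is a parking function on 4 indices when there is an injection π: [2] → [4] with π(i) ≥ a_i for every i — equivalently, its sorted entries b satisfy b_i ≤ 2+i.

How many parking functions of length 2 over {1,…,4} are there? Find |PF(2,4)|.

Count = (5−2)·5^(2−1) = 3 · 5 = 15 (Konheim–Weiss)
One tuple (4,2) → sorted (2,4): b_i ≤ 2+i ∀i, a PF.

15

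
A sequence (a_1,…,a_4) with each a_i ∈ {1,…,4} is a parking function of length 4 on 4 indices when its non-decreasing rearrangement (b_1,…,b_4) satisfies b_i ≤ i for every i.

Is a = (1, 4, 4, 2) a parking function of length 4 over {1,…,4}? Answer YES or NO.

NO

Sorted: b = (1, 2, 4, 4).
  b_1=1 ≤ 1
  b_2=2 ≤ 2
  b_3=4 > 3
  fails at i=3 ⇒ NO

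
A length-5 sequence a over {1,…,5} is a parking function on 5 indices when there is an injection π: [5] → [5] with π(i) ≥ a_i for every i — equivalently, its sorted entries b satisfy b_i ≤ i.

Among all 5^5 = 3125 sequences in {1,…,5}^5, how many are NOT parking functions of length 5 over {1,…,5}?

1829

|PF| = 1·6^4 = 1 · 1296 = 1296
E.g. (3,5,4,3,3) → sorted (3,3,3,4,5): b_1=3>1, not a PF.
Total 3125; non-PF = 3125−1296 = 1829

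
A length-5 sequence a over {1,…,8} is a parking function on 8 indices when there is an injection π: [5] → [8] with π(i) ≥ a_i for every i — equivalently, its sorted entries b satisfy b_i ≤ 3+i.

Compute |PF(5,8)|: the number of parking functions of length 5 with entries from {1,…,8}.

26244

#PF = (9−5)·9^(5−1) = 4·6561 = 26244 [KW]
One tuple (6,2,8,5,4) → sorted (2,4,5,6,8): b_i ≤ 3+i ∀i, a PF.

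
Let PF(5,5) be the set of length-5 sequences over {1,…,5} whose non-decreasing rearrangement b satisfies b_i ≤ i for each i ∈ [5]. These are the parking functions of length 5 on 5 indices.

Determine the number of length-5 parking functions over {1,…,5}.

|PF| = (5−5+1)·(5+1)^(5−1) = 1 · 1296 = 1296 [KW]
Example (2,3,1,4,2) → sorted (1,2,2,3,4): b_i ≤ i ∀i, a PF.

1296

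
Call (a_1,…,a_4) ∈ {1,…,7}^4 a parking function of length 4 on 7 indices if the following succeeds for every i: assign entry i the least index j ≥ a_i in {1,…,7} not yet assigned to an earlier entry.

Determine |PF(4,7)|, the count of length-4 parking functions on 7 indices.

2048

Count = (7+1−4)·(7+1)^{4−1} = 4×512 = 2048 (Pollak)
Check (5,2,6,3) → sorted (2,3,5,6): b_i ≤ 3+i ∀i, a PF.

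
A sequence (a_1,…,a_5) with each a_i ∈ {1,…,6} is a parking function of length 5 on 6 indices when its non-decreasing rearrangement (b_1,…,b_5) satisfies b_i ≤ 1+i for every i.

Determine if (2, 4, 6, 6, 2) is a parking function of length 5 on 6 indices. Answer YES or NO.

NO

Sorted: b = (2, 2, 4, 6, 6).
  b_1=2 ≤ 2
  b_2=2 ≤ 3
  b_3=4 ≤ 4
  b_4=6 > 5
  fails at i=4 ⇒ NO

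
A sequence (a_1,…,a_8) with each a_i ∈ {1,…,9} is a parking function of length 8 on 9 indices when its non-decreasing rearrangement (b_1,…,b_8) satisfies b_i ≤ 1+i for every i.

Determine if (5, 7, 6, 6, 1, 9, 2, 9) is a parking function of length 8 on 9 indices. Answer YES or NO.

NO

Rearranged: b = (1, 2, 5, 6, 6, 7, 9, 9).
  b_1=1 ≤ 2
  b_2=2 ≤ 3
  b_3=5 > 4
  fails at i=3 ⇒ NO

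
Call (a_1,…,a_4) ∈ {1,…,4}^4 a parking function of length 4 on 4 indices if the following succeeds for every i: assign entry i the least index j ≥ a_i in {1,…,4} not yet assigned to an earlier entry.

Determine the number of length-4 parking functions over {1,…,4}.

125

#PF = (4+1−4)·(4+1)^{4−1} = 1×125 = 125 (Pollak)
One tuple (2,1,3,1) → sorted (1,1,2,3): b_i ≤ i ∀i, a PF.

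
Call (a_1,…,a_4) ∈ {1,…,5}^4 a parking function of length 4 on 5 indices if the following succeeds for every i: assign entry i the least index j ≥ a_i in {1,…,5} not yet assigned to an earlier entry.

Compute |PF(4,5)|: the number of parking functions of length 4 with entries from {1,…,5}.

#PF = 2·6^3 = 2·216 = 432
E.g. (1,1,5,3) → sorted (1,1,3,5): b_i ≤ 1+i ∀i, a PF.

432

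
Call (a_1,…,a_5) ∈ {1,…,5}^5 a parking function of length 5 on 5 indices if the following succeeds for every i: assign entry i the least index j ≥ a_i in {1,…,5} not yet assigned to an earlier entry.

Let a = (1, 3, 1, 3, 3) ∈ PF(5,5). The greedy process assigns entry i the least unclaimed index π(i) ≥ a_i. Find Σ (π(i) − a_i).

Σπ = 5·6/2 = 15 (π permutes [5]); Σa = 1+3+1+3+3 = 11; disp = 15−11 = 4.

4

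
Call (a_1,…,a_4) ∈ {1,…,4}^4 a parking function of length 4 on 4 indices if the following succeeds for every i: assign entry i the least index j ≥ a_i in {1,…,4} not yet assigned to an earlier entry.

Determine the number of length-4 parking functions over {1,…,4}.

|PF(4,4)| = (5−4)·5^(4−1) = 1 · 125 = 125 (Konheim–Weiss)
E.g. (2,4,1,3) → sorted (1,2,3,4): b_i ≤ i ∀i, a PF.

125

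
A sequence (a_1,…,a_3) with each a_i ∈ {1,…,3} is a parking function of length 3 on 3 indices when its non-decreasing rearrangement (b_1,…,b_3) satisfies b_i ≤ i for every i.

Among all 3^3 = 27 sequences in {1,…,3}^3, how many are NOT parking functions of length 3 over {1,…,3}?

11

|PF| = 1·4^2 = 1×16 = 16
Check (3,3,3) → sorted (3,3,3): b_1=3>1, not a PF.
3^3 − 16 = 27 − 16 = 11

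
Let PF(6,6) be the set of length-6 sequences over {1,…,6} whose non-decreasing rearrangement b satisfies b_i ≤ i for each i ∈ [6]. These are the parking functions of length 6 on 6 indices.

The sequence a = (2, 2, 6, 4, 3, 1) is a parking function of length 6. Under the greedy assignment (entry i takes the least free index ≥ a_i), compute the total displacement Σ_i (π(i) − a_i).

Σπ = 6·7/2 = 21 (π permutes [6]); Σa = 2+2+6+4+3+1 = 18; disp = 21−18 = 3.

3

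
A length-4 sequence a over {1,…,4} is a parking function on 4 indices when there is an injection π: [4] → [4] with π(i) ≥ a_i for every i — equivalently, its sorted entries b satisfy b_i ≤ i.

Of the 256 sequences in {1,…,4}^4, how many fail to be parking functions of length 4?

131

Count = (4+1−4)·(4+1)^{4−1} = 1×125 = 125 (Konheim–Weiss)
E.g. (2,2,2,2) → sorted (2,2,2,2): b_1=2>1, not a PF.
So 256 − 125 = 131 fail.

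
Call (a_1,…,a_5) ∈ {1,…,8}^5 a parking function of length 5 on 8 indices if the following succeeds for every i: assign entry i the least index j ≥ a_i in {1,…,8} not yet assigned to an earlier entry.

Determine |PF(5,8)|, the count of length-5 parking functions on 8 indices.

|PF| = (8−5+1)·(8+1)^(5−1) = 4·6561 = 26244 (Pollak)
One tuple (4,8,2,4,2) → sorted (2,2,4,4,8): b_i ≤ 3+i ∀i, a PF.

26244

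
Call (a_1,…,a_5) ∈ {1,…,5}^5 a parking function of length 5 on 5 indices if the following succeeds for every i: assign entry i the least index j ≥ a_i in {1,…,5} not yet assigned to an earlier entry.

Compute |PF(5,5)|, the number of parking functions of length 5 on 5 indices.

1296

|PF| = (5+1−5)·(5+1)^{5−1} = 1·1296 = 1296 [KW]
Example (4,2,5,3,1) → sorted (1,2,3,4,5): b_i ≤ i ∀i, a PF.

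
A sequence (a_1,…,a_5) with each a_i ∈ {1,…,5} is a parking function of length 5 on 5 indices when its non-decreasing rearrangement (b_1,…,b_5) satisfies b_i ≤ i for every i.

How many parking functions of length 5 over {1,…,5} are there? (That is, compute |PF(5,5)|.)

|PF| = (5+1−5)·(5+1)^{5−1} = 1×1296 = 1296 [KW]
Check (3,5,3,1,1) → sorted (1,1,3,3,5): b_i ≤ i ∀i, a PF.

1296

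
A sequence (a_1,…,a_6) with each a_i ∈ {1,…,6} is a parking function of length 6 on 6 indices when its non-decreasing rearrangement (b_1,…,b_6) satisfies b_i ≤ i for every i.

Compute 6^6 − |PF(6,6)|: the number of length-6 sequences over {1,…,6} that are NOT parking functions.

|PF(6,6)| = (6−6+1)·(6+1)^(6−1) = 1·16807 = 16807
Example (2,2,5,4,6,6) → sorted (2,2,4,5,6,6): b_1=2>1, not a PF.
So 46656 − 16807 = 29849 fail.

29849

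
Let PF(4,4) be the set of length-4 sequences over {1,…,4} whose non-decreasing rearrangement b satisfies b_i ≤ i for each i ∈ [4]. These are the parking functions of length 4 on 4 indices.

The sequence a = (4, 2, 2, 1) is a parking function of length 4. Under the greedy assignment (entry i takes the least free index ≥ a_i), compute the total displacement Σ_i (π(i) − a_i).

Σπ = 4·5/2 = 10 (π permutes [4]); Σa = 4+2+2+1 = 9; disp = 10−9 = 1.

1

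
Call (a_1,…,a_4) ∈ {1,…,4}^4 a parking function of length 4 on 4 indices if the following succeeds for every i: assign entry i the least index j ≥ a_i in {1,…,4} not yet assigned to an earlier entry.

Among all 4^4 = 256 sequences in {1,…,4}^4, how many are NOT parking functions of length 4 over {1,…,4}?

|PF| = (4+1−4)·(4+1)^{4−1} = 1·125 = 125
Check (2,3,3,4) → sorted (2,3,3,4): b_1=2>1, not a PF.
Total 256; non-PF = 256−125 = 131

131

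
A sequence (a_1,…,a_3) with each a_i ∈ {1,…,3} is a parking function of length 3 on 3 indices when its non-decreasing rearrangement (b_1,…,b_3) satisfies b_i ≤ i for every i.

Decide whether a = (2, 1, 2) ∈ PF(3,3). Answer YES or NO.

Order a: b = (1, 2, 2).
  b_1=1 ≤ 1
  b_2=2 ≤ 2
  b_3=2 ≤ 3
All bounds hold ⇒ YES

YES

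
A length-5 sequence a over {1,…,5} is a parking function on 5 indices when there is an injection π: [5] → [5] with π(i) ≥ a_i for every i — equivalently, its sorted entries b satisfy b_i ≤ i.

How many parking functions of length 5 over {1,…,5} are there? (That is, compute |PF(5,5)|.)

|PF(5,5)| = (5−5+1)·(5+1)^(5−1) = 1 · 1296 = 1296
One tuple (1,4,1,1,5) → sorted (1,1,1,4,5): b_i ≤ i ∀i, a PF.

1296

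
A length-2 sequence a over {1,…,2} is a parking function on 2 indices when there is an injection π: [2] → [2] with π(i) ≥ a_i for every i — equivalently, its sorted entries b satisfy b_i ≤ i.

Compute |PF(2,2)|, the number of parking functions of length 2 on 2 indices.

Count = (2+1−2)·(2+1)^{2−1} = 1 · 3 = 3
Example (1,2) → sorted (1,2): b_i ≤ i ∀i, a PF.

3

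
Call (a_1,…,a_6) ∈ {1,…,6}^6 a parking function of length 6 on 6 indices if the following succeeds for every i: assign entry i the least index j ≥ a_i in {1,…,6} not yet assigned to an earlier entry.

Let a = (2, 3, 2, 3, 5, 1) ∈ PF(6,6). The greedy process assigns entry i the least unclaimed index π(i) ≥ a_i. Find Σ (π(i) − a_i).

Σπ = 6·7/2 = 21 (π permutes [6]); Σa = 2+3+2+3+5+1 = 16; disp = 21−16 = 5.

5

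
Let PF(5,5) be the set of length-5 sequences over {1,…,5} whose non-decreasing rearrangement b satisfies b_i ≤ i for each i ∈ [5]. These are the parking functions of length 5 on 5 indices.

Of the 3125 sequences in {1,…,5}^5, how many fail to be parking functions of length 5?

1829

#PF = (6−5)·6^(5−1) = 1·1296 = 1296
Check (4,5,1,5,1) → sorted (1,1,4,5,5): b_3=4>3, not a PF.
5^5 − 1296 = 3125 − 1296 = 1829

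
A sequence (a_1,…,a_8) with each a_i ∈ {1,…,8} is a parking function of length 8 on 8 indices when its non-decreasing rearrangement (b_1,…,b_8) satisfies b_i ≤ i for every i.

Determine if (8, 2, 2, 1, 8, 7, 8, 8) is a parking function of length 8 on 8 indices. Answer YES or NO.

Order a: b = (1, 2, 2, 7, 8, 8, 8, 8).
  b_1=1 ≤ 1
  b_2=2 ≤ 2
  b_3=2 ≤ 3
  b_4=7 > 4
  fails at i=4 ⇒ NO

NO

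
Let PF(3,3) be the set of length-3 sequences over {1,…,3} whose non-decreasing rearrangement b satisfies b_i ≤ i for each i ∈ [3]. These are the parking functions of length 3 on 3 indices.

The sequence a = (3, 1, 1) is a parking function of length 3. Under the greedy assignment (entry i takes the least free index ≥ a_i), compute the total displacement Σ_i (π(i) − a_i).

1

Σπ = 6 ({1..3} each once); Σa = 3+1+1 = 5; disp = 6−5 = 1.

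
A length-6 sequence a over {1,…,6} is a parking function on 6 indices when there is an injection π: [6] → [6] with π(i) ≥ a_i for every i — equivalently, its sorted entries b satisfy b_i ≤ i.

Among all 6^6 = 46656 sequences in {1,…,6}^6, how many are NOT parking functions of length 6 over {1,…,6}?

#PF = (6+1−6)·(6+1)^{6−1} = 1×16807 = 16807 (Konheim–Weiss)
E.g. (6,6,6,5,3,4) → sorted (3,4,5,6,6,6): b_1=3>1, not a PF.
So 46656 − 16807 = 29849 fail.

29849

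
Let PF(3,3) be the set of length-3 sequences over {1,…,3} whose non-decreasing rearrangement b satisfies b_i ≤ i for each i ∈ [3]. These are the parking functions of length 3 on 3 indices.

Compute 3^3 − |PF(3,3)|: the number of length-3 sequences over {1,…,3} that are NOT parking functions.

11

#PF = (3−3+1)·(3+1)^(3−1) = 1 · 16 = 16 (Konheim–Weiss)
One tuple (3,3,3) → sorted (3,3,3): b_1=3>1, not a PF.
3^3 − 16 = 27 − 16 = 11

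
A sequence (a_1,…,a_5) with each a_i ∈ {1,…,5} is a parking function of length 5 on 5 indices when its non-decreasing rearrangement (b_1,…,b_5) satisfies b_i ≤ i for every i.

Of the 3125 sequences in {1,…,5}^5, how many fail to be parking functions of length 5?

|PF(5,5)| = (5+1−5)·(5+1)^{5−1} = 1×1296 = 1296
E.g. (2,1,5,1,5) → sorted (1,1,2,5,5): b_4=5>4, not a PF.
So 3125 − 1296 = 1829 fail.

1829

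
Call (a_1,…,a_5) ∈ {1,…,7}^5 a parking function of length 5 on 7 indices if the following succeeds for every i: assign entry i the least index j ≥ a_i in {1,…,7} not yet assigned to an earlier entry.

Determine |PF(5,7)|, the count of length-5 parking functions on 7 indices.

12288

|PF(5,7)| = (7−5+1)·(7+1)^(5−1) = 3×4096 = 12288 (Konheim–Weiss)
Example (1,6,4,4,7) → sorted (1,4,4,6,7): b_i ≤ 2+i ∀i, a PF.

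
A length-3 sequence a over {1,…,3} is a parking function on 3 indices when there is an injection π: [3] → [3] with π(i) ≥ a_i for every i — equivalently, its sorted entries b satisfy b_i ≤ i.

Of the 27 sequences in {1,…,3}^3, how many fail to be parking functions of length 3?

|PF| = 1·4^2 = 1×16 = 16 [KW]
E.g. (1,3,3) → sorted (1,3,3): b_2=3>2, not a PF.
Total 27; non-PF = 27−16 = 11

11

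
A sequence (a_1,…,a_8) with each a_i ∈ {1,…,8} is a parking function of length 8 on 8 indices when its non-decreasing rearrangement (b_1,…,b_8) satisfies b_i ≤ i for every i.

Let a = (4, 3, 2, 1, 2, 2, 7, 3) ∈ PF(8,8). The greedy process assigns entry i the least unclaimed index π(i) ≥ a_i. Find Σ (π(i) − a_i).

Σπ = 8·9/2 = 36 (π permutes [8]); Σa = 4+3+2+1+2+2+7+3 = 24; disp = 36−24 = 12.

12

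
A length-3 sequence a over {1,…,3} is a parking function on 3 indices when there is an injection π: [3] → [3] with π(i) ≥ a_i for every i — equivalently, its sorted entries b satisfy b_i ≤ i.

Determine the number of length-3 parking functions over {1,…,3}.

Count = (3−3+1)·(3+1)^(3−1) = 1×16 = 16 [KW]
One tuple (2,1,2) → sorted (1,2,2): b_i ≤ i ∀i, a PF.

16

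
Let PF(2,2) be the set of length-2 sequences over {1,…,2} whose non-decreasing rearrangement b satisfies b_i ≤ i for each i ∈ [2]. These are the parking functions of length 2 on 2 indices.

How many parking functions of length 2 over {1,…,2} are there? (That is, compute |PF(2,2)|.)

Count = (2+1−2)·(2+1)^{2−1} = 1 · 3 = 3 (Pollak)
One tuple (2,1) → sorted (1,2): b_i ≤ i ∀i, a PF.

3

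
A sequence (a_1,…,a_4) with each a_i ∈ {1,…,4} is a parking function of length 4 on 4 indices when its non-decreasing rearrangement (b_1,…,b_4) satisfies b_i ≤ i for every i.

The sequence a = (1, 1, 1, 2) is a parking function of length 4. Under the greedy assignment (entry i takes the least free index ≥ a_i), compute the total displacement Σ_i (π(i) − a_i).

Σπ = 4·5/2 = 10 (π permutes [4]); Σa = 1+1+1+2 = 5; disp = 10−5 = 5.

5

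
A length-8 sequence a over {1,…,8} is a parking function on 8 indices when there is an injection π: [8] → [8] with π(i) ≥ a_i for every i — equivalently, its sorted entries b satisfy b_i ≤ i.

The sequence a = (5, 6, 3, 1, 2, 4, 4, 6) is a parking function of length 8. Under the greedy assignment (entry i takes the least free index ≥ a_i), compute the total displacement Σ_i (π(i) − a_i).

5

Σπ(i) = 1+…+8 = 36; Σa = 5+6+3+1+2+4+4+6 = 31; disp = 36−31 = 5.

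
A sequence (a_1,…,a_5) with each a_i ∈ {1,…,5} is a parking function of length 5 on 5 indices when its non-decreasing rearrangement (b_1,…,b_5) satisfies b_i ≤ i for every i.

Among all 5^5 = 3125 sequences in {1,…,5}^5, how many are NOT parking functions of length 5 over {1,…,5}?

1829

#PF = 1·6^4 = 1·1296 = 1296
E.g. (5,4,4,1,5) → sorted (1,4,4,5,5): b_2=4>2, not a PF.
Total 3125; non-PF = 3125−1296 = 1829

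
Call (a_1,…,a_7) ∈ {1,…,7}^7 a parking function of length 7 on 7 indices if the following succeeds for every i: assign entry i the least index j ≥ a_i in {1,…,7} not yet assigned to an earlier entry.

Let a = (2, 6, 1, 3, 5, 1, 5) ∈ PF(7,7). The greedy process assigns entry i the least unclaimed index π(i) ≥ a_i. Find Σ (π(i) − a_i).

5

Σπ = 28 ({1..7} each once); Σa = 2+6+1+3+5+1+5 = 23; disp = 28−23 = 5.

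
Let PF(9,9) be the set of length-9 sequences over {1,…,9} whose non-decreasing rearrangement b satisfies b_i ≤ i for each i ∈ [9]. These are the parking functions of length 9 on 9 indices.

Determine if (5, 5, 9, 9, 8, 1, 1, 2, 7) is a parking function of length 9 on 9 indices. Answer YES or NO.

Rearranged: b = (1, 1, 2, 5, 5, 7, 8, 9, 9).
  b_1=1 ≤ 1
  b_2=1 ≤ 2
  b_3=2 ≤ 3
  b_4=5 > 4
  fails at i=4 ⇒ NO

NO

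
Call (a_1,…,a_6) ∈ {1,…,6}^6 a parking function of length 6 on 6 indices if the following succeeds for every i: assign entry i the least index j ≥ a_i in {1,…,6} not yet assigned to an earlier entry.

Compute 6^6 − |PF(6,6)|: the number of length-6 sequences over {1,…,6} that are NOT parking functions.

|PF| = (6+1−6)·(6+1)^{6−1} = 1·16807 = 16807 (Konheim–Weiss)
Check (5,4,6,2,1,5) → sorted (1,2,4,5,5,6): b_3=4>3, not a PF.
6^6 − 16807 = 46656 − 16807 = 29849

29849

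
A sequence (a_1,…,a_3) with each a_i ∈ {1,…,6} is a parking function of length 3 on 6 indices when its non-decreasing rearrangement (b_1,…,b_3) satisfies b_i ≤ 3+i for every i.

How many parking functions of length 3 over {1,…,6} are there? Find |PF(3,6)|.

Count = (6−3+1)·(6+1)^(3−1) = 4×49 = 196 (Pollak)
Example (2,3,2) → sorted (2,2,3): b_i ≤ 3+i ∀i, a PF.

196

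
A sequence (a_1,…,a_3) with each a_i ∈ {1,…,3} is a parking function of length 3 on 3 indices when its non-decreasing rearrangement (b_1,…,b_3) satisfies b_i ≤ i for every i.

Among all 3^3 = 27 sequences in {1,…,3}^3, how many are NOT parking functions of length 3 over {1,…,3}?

|PF(3,3)| = (3−3+1)·(3+1)^(3−1) = 1·16 = 16 (Pollak)
E.g. (3,2,2) → sorted (2,2,3): b_1=2>1, not a PF.
Total 27; non-PF = 27−16 = 11

11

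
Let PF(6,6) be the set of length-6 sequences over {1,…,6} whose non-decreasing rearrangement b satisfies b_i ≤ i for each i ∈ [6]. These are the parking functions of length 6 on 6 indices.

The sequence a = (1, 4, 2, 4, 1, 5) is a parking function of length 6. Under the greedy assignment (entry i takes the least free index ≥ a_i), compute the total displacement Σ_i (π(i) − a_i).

Σπ(i) = 1+…+6 = 21; Σa = 1+4+2+4+1+5 = 17; disp = 21−17 = 4.

4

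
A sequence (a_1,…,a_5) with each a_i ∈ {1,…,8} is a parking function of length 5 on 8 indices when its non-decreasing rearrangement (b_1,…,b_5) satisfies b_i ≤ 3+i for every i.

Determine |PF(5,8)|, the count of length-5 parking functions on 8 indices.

26244

|PF(5,8)| = (8−5+1)·(8+1)^(5−1) = 4×6561 = 26244 (Konheim–Weiss)
One tuple (1,6,4,6,1) → sorted (1,1,4,6,6): b_i ≤ 3+i ∀i, a PF.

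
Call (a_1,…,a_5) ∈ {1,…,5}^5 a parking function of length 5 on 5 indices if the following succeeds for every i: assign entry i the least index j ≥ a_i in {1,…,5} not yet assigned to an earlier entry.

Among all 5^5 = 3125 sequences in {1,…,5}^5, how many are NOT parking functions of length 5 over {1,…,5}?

1829

#PF = (5−5+1)·(5+1)^(5−1) = 1 · 1296 = 1296 (Pollak)
One tuple (3,5,5,4,4) → sorted (3,4,4,5,5): b_1=3>1, not a PF.
So 3125 − 1296 = 1829 fail.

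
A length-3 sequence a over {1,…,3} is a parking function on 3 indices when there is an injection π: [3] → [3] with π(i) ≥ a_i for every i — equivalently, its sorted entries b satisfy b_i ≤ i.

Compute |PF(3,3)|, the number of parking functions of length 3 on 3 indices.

|PF(3,3)| = 1·4^2 = 1·16 = 16
Example (2,1,1) → sorted (1,1,2): b_i ≤ i ∀i, a PF.

16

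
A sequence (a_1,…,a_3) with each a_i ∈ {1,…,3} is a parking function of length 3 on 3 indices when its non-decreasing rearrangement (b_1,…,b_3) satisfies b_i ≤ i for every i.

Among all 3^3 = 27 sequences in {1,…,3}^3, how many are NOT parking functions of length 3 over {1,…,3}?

11

Count = 1·4^2 = 1×16 = 16
One tuple (3,1,3) → sorted (1,3,3): b_2=3>2, not a PF.
3^3 − 16 = 27 − 16 = 11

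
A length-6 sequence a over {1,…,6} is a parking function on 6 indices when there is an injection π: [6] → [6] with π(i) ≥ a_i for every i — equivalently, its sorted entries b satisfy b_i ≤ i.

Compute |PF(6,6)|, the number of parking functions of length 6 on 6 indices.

16807

Count = (6+1−6)·(6+1)^{6−1} = 1·16807 = 16807 (Konheim–Weiss)
E.g. (2,4,1,5,2,4) → sorted (1,2,2,4,4,5): b_i ≤ i ∀i, a PF.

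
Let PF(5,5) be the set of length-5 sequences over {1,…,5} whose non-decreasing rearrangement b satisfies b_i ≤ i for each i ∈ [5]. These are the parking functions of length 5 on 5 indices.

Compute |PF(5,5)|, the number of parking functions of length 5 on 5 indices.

1296

|PF| = (5+1−5)·(5+1)^{5−1} = 1 · 1296 = 1296
One tuple (1,2,1,4,1) → sorted (1,1,1,2,4): b_i ≤ i ∀i, a PF.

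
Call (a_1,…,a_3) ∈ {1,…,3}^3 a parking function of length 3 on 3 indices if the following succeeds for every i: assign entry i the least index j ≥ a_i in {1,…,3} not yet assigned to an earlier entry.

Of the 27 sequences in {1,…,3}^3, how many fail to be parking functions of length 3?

|PF| = (3+1−3)·(3+1)^{3−1} = 1 · 16 = 16
One tuple (3,3,3) → sorted (3,3,3): b_1=3>1, not a PF.
So 27 − 16 = 11 fail.

11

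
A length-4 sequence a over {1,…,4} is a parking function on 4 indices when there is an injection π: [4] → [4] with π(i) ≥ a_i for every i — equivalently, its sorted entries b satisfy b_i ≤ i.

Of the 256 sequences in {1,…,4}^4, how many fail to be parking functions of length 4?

#PF = (5−4)·5^(4−1) = 1·125 = 125 (Konheim–Weiss)
Check (4,4,1,4) → sorted (1,4,4,4): b_2=4>2, not a PF.
Total 256; non-PF = 256−125 = 131

131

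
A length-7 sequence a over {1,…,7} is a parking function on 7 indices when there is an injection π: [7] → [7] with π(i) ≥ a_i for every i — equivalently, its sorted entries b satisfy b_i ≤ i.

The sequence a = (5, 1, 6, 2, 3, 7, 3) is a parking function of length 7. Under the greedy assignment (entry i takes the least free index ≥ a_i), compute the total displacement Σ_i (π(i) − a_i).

Σπ = 28 ({1..7} each once); Σa = 5+1+6+2+3+7+3 = 27; disp = 28−27 = 1.

1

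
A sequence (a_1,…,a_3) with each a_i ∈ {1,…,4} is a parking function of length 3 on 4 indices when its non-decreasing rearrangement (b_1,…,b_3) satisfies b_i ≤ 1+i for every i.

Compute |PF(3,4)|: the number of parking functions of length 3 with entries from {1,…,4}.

50

Count = (4+1−3)·(4+1)^{3−1} = 2×25 = 50 [KW]
Example (3,2,4) → sorted (2,3,4): b_i ≤ 1+i ∀i, a PF.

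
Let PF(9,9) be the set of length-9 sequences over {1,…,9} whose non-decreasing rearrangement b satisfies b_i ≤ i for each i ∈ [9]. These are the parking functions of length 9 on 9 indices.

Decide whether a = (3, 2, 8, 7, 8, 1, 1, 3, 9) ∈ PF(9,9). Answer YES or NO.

Sorted: b = (1, 1, 2, 3, 3, 7, 8, 8, 9).
  b_1=1 ≤ 1
  b_2=1 ≤ 2
  b_3=2 ≤ 3
  b_4=3 ≤ 4
  b_5=3 ≤ 5
  b_6=7 > 6
  fails at i=6 ⇒ NO

NO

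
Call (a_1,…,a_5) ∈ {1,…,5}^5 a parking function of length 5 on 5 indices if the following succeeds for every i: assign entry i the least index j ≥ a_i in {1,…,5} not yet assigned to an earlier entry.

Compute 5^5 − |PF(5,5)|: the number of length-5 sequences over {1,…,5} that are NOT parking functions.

Count = 1·6^4 = 1×1296 = 1296 (Pollak)
One tuple (5,4,5,4,3) → sorted (3,4,4,5,5): b_1=3>1, not a PF.
Total 3125; non-PF = 3125−1296 = 1829

1829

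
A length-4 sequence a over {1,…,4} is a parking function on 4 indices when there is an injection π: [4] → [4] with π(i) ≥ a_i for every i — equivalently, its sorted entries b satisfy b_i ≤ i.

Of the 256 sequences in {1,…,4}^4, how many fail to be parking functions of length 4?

|PF| = (4−4+1)·(4+1)^(4−1) = 1 · 125 = 125 (Pollak)
E.g. (2,4,2,4) → sorted (2,2,4,4): b_1=2>1, not a PF.
So 256 − 125 = 131 fail.

131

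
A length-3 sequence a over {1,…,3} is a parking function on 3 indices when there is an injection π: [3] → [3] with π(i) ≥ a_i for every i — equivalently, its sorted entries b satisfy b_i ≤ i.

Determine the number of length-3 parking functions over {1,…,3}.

16

#PF = (4−3)·4^(3−1) = 1·16 = 16
E.g. (2,1,2) → sorted (1,2,2): b_i ≤ i ∀i, a PF.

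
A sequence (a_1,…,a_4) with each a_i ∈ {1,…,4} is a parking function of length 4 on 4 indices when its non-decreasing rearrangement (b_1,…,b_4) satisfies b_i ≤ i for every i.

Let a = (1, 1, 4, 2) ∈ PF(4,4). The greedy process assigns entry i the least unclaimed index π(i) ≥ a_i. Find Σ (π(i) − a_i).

Σπ(i) = 1+…+4 = 10; Σa = 1+1+4+2 = 8; disp = 10−8 = 2.

2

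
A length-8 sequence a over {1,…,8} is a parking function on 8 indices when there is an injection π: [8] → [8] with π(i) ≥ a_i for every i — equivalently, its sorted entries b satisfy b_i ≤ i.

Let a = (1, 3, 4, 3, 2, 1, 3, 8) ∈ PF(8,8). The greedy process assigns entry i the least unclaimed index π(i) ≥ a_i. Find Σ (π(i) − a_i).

11

Σπ(i) = 1+…+8 = 36; Σa = 1+3+4+3+2+1+3+8 = 25; disp = 36−25 = 11.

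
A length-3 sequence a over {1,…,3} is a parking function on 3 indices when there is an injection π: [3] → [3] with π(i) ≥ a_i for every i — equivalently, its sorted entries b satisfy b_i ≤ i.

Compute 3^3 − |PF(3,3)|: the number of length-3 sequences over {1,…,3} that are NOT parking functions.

#PF = 1·4^2 = 1 · 16 = 16
Example (2,3,3) → sorted (2,3,3): b_1=2>1, not a PF.
3^3 − 16 = 27 − 16 = 11

11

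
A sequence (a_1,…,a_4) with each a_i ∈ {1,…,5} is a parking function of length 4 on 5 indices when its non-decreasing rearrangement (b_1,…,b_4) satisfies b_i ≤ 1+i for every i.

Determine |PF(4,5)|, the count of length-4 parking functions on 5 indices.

|PF| = (5+1−4)·(5+1)^{4−1} = 2×216 = 432 (Konheim–Weiss)
E.g. (2,5,3,1) → sorted (1,2,3,5): b_i ≤ 1+i ∀i, a PF.

432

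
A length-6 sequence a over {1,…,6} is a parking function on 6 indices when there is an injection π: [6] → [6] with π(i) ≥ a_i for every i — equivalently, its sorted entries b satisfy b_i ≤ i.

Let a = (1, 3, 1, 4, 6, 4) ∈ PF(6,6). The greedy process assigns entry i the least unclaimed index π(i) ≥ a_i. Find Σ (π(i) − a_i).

Σπ = 21 ({1..6} each once); Σa = 1+3+1+4+6+4 = 19; disp = 21−19 = 2.

2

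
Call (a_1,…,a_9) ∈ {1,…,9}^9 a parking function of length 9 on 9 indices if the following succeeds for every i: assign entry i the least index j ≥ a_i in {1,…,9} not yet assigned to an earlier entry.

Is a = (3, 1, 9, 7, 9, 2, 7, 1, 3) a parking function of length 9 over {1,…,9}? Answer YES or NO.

NO

Sorted: b = (1, 1, 2, 3, 3, 7, 7, 9, 9).
  b_1=1 ≤ 1
  b_2=1 ≤ 2
  b_3=2 ≤ 3
  b_4=3 ≤ 4
  b_5=3 ≤ 5
  b_6=7 > 6
  fails at i=6 ⇒ NO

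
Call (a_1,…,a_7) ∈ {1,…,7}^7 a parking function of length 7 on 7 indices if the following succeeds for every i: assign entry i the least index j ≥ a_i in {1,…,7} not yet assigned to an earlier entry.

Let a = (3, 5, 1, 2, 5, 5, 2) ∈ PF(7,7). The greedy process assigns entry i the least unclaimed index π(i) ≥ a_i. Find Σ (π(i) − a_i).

Σπ = 7·8/2 = 28 (π permutes [7]); Σa = 3+5+1+2+5+5+2 = 23; disp = 28−23 = 5.

5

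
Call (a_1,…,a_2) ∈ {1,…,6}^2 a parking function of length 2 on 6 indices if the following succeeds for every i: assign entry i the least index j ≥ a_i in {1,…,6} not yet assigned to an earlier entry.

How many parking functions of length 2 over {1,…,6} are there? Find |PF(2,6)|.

35

|PF(2,6)| = (6+1−2)·(6+1)^{2−1} = 5·7 = 35 (Konheim–Weiss)
One tuple (3,3) → sorted (3,3): b_i ≤ 4+i ∀i, a PF.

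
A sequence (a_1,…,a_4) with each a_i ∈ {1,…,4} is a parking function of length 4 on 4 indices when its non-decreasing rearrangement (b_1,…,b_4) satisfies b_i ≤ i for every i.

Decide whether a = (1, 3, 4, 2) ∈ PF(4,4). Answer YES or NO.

Order a: b = (1, 2, 3, 4).
  b_1=1 ≤ 1
  b_2=2 ≤ 2
  b_3=3 ≤ 3
  b_4=4 ≤ 4
All bounds hold ⇒ YES

YES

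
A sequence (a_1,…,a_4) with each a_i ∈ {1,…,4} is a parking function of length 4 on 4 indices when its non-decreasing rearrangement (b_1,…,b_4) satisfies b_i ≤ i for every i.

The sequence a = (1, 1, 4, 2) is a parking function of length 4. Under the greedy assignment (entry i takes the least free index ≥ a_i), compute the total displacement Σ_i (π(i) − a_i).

Σπ = 4·5/2 = 10 (π permutes [4]); Σa = 1+1+4+2 = 8; disp = 10−8 = 2.

2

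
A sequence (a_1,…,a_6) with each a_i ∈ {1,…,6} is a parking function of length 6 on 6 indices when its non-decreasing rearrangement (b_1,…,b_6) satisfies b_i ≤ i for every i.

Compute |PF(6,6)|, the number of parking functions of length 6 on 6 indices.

16807

|PF| = (7−6)·7^(6−1) = 1×16807 = 16807 [KW]
One tuple (1,1,6,3,2,3) → sorted (1,1,2,3,3,6): b_i ≤ i ∀i, a PF.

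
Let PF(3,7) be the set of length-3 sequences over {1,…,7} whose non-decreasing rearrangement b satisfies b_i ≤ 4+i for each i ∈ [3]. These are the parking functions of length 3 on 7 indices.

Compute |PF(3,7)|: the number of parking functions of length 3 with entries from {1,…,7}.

320

#PF = (7−3+1)·(7+1)^(3−1) = 5 · 64 = 320 [KW]
E.g. (2,2,5) → sorted (2,2,5): b_i ≤ 4+i ∀i, a PF.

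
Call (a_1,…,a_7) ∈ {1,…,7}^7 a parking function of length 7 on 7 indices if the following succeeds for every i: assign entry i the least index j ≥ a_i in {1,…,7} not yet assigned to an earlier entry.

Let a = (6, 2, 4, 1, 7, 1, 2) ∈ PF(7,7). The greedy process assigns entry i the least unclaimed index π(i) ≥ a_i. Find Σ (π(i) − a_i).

Σπ = 28 ({1..7} each once); Σa = 6+2+4+1+7+1+2 = 23; disp = 28−23 = 5.

5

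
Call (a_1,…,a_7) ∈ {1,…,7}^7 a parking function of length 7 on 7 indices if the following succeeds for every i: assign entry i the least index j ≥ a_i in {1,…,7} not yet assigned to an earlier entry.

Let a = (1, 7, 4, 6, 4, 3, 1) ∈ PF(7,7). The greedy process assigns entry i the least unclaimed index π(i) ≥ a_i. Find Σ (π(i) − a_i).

2

Σπ = 28 ({1..7} each once); Σa = 1+7+4+6+4+3+1 = 26; disp = 28−26 = 2.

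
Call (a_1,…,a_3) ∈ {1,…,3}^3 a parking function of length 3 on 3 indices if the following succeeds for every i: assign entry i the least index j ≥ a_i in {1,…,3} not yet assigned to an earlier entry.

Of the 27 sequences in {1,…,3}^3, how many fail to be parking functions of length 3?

11

Count = (3−3+1)·(3+1)^(3−1) = 1·16 = 16 (Konheim–Weiss)
Example (2,3,3) → sorted (2,3,3): b_1=2>1, not a PF.
So 27 − 16 = 11 fail.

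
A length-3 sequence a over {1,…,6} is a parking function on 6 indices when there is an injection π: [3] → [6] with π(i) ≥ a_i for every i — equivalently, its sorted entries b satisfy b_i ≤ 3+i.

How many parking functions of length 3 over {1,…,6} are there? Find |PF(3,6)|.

196

|PF(3,6)| = (7−3)·7^(3−1) = 4×49 = 196
Check (6,4,2) → sorted (2,4,6): b_i ≤ 3+i ∀i, a PF.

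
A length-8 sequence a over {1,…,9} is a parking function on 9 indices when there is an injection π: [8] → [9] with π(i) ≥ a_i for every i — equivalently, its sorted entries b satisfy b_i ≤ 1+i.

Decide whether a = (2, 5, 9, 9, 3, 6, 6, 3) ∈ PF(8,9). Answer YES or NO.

Sorted: b = (2, 3, 3, 5, 6, 6, 9, 9).
  b_1=2 ≤ 2
  b_2=3 ≤ 3
  b_3=3 ≤ 4
  b_4=5 ≤ 5
  b_5=6 ≤ 6
  b_6=6 ≤ 7
  b_7=9 > 8
  fails at i=7 ⇒ NO

NO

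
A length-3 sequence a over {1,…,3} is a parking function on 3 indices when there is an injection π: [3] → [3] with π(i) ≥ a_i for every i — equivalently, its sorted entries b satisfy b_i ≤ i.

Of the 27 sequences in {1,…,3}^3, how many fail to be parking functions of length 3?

|PF| = (4−3)·4^(3−1) = 1×16 = 16 (Konheim–Weiss)
E.g. (3,3,3) → sorted (3,3,3): b_1=3>1, not a PF.
3^3 − 16 = 27 − 16 = 11

11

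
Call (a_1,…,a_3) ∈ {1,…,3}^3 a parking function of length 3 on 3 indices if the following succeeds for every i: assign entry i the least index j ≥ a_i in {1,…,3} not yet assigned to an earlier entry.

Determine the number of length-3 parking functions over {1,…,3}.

16

|PF| = (4−3)·4^(3−1) = 1·16 = 16 (Konheim–Weiss)
Check (3,2,1) → sorted (1,2,3): b_i ≤ i ∀i, a PF.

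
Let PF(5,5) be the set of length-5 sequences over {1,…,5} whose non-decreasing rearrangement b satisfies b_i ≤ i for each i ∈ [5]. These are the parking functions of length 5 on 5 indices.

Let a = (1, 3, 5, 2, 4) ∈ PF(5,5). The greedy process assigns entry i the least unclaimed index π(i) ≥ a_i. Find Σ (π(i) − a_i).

0

Σπ = 15 ({1..5} each once); Σa = 1+3+5+2+4 = 15; disp = 15−15 = 0.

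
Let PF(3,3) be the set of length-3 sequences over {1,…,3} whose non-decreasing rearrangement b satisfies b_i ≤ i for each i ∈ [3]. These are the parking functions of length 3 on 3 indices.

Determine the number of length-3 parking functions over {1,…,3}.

|PF| = (3+1−3)·(3+1)^{3−1} = 1 · 16 = 16 (Pollak)
One tuple (3,2,1) → sorted (1,2,3): b_i ≤ i ∀i, a PF.

16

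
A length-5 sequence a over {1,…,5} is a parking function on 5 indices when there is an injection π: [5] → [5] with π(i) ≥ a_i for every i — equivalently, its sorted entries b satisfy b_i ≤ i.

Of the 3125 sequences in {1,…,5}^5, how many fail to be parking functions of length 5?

|PF| = (5−5+1)·(5+1)^(5−1) = 1·1296 = 1296 (Konheim–Weiss)
Check (4,5,4,1,4) → sorted (1,4,4,4,5): b_2=4>2, not a PF.
5^5 − 1296 = 3125 − 1296 = 1829

1829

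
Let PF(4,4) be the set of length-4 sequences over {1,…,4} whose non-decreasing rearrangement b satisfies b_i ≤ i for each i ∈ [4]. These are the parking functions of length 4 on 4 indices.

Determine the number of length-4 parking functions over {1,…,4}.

#PF = (4+1−4)·(4+1)^{4−1} = 1 · 125 = 125 [KW]
Example (3,1,1,4) → sorted (1,1,3,4): b_i ≤ i ∀i, a PF.

125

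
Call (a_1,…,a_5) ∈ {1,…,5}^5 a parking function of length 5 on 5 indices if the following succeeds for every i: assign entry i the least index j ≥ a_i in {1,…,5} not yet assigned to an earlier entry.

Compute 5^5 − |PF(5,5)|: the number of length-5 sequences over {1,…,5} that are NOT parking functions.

|PF| = 1·6^4 = 1×1296 = 1296 [KW]
Check (4,5,5,5,4) → sorted (4,4,5,5,5): b_1=4>1, not a PF.
5^5 − 1296 = 3125 − 1296 = 1829

1829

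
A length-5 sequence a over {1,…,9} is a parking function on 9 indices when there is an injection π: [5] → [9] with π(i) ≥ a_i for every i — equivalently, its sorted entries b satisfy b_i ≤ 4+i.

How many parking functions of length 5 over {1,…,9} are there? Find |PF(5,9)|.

|PF| = (9+1−5)·(9+1)^{5−1} = 5×10000 = 50000
E.g. (7,9,4,8,5) → sorted (4,5,7,8,9): b_i ≤ 4+i ∀i, a PF.

50000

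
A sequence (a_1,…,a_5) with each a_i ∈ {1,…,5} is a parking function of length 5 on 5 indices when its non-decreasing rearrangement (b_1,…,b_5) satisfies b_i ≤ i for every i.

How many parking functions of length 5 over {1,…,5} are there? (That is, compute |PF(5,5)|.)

1296

#PF = (5+1−5)·(5+1)^{5−1} = 1·1296 = 1296 (Konheim–Weiss)
Check (2,2,2,3,1) → sorted (1,2,2,2,3): b_i ≤ i ∀i, a PF.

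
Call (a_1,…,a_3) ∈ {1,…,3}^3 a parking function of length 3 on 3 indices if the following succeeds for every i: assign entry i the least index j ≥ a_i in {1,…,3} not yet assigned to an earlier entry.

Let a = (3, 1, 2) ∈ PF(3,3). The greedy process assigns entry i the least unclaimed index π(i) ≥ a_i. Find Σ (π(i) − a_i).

0

Σπ(i) = 1+…+3 = 6; Σa = 3+1+2 = 6; disp = 6−6 = 0.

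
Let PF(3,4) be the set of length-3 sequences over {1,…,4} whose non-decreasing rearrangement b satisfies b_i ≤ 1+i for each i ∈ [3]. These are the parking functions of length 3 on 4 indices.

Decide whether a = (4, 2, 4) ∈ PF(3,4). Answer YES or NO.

NO

Order a: b = (2, 4, 4).
  b_1=2 ≤ 2
  b_2=4 > 3
  fails at i=2 ⇒ NO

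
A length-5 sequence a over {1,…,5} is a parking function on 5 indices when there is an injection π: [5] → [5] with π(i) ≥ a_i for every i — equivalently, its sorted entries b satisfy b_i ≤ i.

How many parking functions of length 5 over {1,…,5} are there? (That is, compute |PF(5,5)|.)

1296

Count = (6−5)·6^(5−1) = 1×1296 = 1296
Example (2,3,1,1,2) → sorted (1,1,2,2,3): b_i ≤ i ∀i, a PF.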